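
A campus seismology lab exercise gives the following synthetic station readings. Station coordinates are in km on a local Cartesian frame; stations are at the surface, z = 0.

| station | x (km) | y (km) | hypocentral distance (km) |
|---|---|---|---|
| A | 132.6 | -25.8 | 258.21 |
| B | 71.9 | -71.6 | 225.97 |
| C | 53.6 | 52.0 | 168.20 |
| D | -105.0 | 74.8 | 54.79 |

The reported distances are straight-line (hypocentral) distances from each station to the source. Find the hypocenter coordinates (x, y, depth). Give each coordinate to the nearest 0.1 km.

Each station gives a sphere (x−x_i)² + (y−y_i)² + z² = d_i² (stations at z=0).
Subtracting the A sphere from B and C: z² cancels, leaving linear equations in x and y:
-121.4 x − 91.6 y = 7657.73
-158.0 x + 155.6 y = 25709.72
Solving: x ≈ -106.303, y ≈ 57.287 km (keep extra digits for the depth step; rounded: -106.3, 57.3).
Then from the A sphere: z² = 258.21² − (x − 132.6)² − (y + 25.8)² with x = -106.303, y = 57.287, so z ≈ 51.907 ≈ 51.9 km.
Check against D (with the unrounded solution): distance 54.80 ≈ 54.79 km. ✓

x ≈ -106.3 km, y ≈ 57.3 km, depth ≈ 51.9 km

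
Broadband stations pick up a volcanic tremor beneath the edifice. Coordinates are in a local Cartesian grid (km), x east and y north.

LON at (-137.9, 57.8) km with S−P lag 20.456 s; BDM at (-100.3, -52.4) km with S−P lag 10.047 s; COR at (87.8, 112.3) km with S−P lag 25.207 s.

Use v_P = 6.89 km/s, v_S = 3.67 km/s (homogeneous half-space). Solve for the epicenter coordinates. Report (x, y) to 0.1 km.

(-21.4, -52.8)

Distance from S−P lag: d = Δt · v_P v_S / (v_P − v_S) = Δt · (6.89·3.67)/(6.89−3.67) ≈ 7.8529·Δt.
So d_LON = 160.64, d_BDM = 78.90, d_COR = 197.95 km.
Circle about each station: (x + 137.9)² + (y − 57.8)² = 160.64²; (x + 100.3)² + (y + 52.4)² = 78.90²; (x − 87.8)² + (y − 112.3)² = 197.95².
Subtracting the LON equation from the BDM and COR equations removes the quadratic terms:
75.2 x − 220.4 y = 10028.60
451.4 x + 109.0 y = -15416.11
Solving the 2×2 system: x ≈ -21.4, y ≈ -52.8 km.
Check against LON (with the unrounded x, y): √((x + 137.9)²+(y − 57.8)²) = 160.64 ≈ 160.64 km. ✓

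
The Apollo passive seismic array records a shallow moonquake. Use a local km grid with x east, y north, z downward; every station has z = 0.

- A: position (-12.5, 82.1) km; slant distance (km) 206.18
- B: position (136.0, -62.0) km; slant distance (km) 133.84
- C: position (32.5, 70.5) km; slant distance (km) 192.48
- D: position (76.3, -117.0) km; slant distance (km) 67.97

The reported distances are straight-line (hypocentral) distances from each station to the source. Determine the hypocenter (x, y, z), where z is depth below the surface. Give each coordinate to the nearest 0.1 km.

x ≈ 20.7 km, y ≈ -117.6 km, depth ≈ 39.1 km

Each station gives a sphere (x−x_i)² + (y−y_i)² + z² = d_i² (stations at z=0).
Subtracting the A sphere from B and C: z² cancels, leaving linear equations in x and y:
297.0 x − 288.2 y = 40040.39
90.0 x − 23.2 y = 4591.48
Solving: x ≈ 20.702, y ≈ -117.598 km (keep extra digits for the depth step; rounded: 20.7, -117.6).
Then from the A sphere: z² = 206.18² − (x + 12.5)² − (y − 82.1)² with x = 20.702, y = -117.598, so z ≈ 39.096 ≈ 39.1 km.
Check against D (with the unrounded solution): distance 67.97 ≈ 67.97 km. ✓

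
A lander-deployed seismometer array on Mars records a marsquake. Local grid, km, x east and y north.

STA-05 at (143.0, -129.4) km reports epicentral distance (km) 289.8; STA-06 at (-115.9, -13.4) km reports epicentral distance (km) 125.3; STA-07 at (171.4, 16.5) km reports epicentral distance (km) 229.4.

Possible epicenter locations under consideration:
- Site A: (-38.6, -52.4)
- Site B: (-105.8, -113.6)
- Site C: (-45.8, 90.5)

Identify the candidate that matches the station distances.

For each candidate, compare |candidate − station| to the reported distance:
Site A: residuals STA-05 92.6, STA-06 38.7, STA-07 8.4 → max 92.6 km
Site B: residuals STA-05 40.5, STA-06 24.6, STA-07 76.8 → max 76.8 km
Site C: residuals STA-05 0.0, STA-06 0.0, STA-07 0.1 → max 0.1 km
Only Site C has all residuals ≈ 0.

Site C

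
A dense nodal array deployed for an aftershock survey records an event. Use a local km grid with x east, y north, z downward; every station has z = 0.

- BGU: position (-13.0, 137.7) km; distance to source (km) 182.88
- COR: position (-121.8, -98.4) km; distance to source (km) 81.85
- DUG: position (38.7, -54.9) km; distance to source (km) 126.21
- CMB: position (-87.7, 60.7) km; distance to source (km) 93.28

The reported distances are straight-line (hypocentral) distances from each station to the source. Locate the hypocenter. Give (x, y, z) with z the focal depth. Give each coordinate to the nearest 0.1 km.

(-83.0, -29.8, 22.1)

Each station gives a sphere (x−x_i)² + (y−y_i)² + z² = d_i² (stations at z=0).
Subtracting the BGU sphere from COR and DUG: z² cancels, leaving linear equations in x and y:
-217.6 x − 472.2 y = 32133.18
103.4 x − 385.2 y = 2897.54
Solving: x ≈ -83.000, y ≈ -29.802 km (keep extra digits for the depth step; rounded: -83.0, -29.8).
Then from the BGU sphere: z² = 182.88² − (x + 13.0)² − (y − 137.7)² with x = -83.000, y = -29.802, so z ≈ 22.095 ≈ 22.1 km.
Check against CMB (with the unrounded solution): distance 93.28 ≈ 93.28 km. ✓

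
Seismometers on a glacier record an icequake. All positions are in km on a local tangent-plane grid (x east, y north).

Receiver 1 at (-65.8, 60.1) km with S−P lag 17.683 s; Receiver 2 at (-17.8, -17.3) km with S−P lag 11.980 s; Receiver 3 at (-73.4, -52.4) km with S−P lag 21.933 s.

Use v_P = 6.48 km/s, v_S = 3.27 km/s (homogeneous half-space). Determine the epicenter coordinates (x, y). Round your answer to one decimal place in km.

Distance from S−P lag: d = Δt · v_P v_S / (v_P − v_S) = Δt · (6.48·3.27)/(6.48−3.27) ≈ 6.6011·Δt.
So d_Receiver 1 = 116.73, d_Receiver 2 = 79.08, d_Receiver 3 = 144.78 km.
Circle about each station: (x + 65.8)² + (y − 60.1)² = 116.73²; (x + 17.8)² + (y + 17.3)² = 79.08²; (x + 73.4)² + (y + 52.4)² = 144.78².
Subtracting pairs of circle equations eliminates x²+y² and gives linear equations (the radical axes):
96.0 x − 154.8 y = 46.73
-15.2 x − 225.0 y = -7143.69
Solving the 2×2 system: x ≈ 46.6, y ≈ 28.6 km.
Check against Receiver 1 (with the unrounded x, y): √((x + 65.8)²+(y − 60.1)²) = 116.74 ≈ 116.73 km. ✓

46.6 km east, 28.6 km north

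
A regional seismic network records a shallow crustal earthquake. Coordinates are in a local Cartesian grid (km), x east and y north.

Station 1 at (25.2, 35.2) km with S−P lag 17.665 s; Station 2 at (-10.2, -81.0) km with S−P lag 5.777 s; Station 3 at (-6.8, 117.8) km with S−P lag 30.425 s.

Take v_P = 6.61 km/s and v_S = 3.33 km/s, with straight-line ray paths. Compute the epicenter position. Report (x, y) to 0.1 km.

Distance from S−P lag: d = Δt · v_P v_S / (v_P − v_S) = Δt · (6.61·3.33)/(6.61−3.33) ≈ 6.7108·Δt.
So d_Station 1 = 118.55, d_Station 2 = 38.77, d_Station 3 = 204.17 km.
Circle about each station: (x − 25.2)² + (y − 35.2)² = 118.55²; (x + 10.2)² + (y + 81.0)² = 38.77²; (x + 6.8)² + (y − 117.8)² = 204.17².
Subtracting the Station 1 equation from the Station 2 and Station 3 equations removes the quadratic terms:
-70.8 x − 232.4 y = 17341.95
-64.0 x + 165.2 y = -15582.29
Solving the 2×2 system: x ≈ 28.5, y ≈ -83.3 km.

x ≈ 28.5 km, y ≈ -83.3 km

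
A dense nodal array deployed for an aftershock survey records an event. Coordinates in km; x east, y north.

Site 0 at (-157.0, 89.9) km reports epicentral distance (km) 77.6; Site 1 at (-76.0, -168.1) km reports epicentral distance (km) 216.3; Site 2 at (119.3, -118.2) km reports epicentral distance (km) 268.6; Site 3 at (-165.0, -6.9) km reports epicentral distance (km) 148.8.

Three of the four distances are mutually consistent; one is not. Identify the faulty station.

Solve using three stations at a time. Using Site 0, Site 1, Site 2 (subtract circle equations pairwise → linear system) gives (x, y) ≈ (-92.0, 47.6).
Distances from that point to each station vs reported:
  Site 0: calculated 77.5 vs reported 77.6 → residual 0.1 km
  Site 1: calculated 216.3 vs reported 216.3 → residual 0.0 km
  Site 2: calculated 268.6 vs reported 268.6 → residual 0.0 km
  Site 3: calculated 91.1 vs reported 148.8 → residual 57.7 km
Site 0, Site 1, Site 2 are mutually consistent (residuals ≈ 0); Site 3 is off by 57.7 km.

Site 3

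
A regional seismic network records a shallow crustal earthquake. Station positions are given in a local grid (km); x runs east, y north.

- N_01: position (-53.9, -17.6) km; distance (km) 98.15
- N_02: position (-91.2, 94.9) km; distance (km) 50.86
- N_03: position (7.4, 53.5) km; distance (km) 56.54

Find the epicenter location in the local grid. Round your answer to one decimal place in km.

Circle about each station: (x + 53.9)² + (y + 17.6)² = 98.15²; (x + 91.2)² + (y − 94.9)² = 50.86²; (x − 7.4)² + (y − 53.5)² = 56.54².
Subtracting the N_01 equation from the N_02 and N_03 equations removes the quadratic terms:
-74.6 x + 225.0 y = 21155.16
122.6 x + 142.2 y = 6138.69
Solving the 2×2 system: x ≈ -42.6, y ≈ 79.9 km.
Check against N_01 (with the unrounded x, y): √((x + 53.9)²+(y + 17.6)²) = 98.15 ≈ 98.15 km. ✓

(-42.6, 79.9)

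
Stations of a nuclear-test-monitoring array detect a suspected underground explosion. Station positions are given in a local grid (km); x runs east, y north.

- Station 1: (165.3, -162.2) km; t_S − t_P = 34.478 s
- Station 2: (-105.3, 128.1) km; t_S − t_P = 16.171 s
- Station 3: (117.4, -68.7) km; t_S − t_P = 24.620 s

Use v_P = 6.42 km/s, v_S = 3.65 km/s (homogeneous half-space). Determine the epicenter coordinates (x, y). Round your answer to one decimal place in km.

x ≈ -81.4 km, y ≈ -6.6 km

Distance from S−P lag: d = Δt · v_P v_S / (v_P − v_S) = Δt · (6.42·3.65)/(6.42−3.65) ≈ 8.4596·Δt.
So d_Station 1 = 291.67, d_Station 2 = 136.80, d_Station 3 = 208.27 km.
Circle about each station: (x − 165.3)² + (y + 162.2)² = 291.67²; (x + 105.3)² + (y − 128.1)² = 136.80²; (x − 117.4)² + (y + 68.7)² = 208.27².
Subtracting the Station 1 equation from the Station 2 and Station 3 equations removes the quadratic terms:
-541.2 x + 580.6 y = 40221.92
-95.8 x + 187.0 y = 6564.52
Solving the 2×2 system: x ≈ -81.4, y ≈ -6.6 km.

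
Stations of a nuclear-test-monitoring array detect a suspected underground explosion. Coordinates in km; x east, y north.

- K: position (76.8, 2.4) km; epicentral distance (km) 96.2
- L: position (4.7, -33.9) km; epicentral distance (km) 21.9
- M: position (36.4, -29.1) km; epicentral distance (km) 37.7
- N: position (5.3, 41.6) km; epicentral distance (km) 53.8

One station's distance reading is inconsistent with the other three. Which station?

Solve using three stations at a time. Using L, M, N (subtract circle equations pairwise → linear system) gives (x, y) ≈ (2.8, -12.1).
Distances from that point to each station vs reported:
  K: calculated 75.4 vs reported 96.2 → residual 20.8 km
  L: calculated 21.9 vs reported 21.9 → residual 0.0 km
  M: calculated 37.7 vs reported 37.7 → residual 0.0 km
  N: calculated 53.8 vs reported 53.8 → residual 0.0 km
L, M, N are mutually consistent (residuals ≈ 0); K is off by 20.8 km.

K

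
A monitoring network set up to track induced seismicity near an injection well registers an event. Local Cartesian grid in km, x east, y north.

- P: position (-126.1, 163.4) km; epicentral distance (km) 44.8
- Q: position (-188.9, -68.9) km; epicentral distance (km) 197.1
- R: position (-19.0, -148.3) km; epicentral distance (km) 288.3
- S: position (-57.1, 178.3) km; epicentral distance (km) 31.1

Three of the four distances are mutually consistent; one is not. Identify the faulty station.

S

Solve using three stations at a time. Using P, Q, R (subtract circle equations pairwise → linear system) gives (x, y) ≈ (-128.1, 118.6).
Distances from that point to each station vs reported:
  P: calculated 44.9 vs reported 44.8 → residual 0.1 km
  Q: calculated 197.1 vs reported 197.1 → residual 0.0 km
  R: calculated 288.3 vs reported 288.3 → residual 0.0 km
  S: calculated 92.7 vs reported 31.1 → residual 61.6 km
P, Q, R are mutually consistent (residuals ≈ 0); S is off by 61.6 km.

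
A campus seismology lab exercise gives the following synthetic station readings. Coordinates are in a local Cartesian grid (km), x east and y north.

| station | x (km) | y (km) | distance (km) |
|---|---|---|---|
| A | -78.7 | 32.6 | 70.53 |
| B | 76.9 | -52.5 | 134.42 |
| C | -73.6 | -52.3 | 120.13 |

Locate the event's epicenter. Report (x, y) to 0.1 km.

Circle about each station: (x + 78.7)² + (y − 32.6)² = 70.53²; (x − 76.9)² + (y + 52.5)² = 134.42²; (x + 73.6)² + (y + 52.3)² = 120.13².
Subtracting the A equation from the B and C equations removes the quadratic terms:
311.2 x − 170.2 y = -11680.85
10.2 x − 169.8 y = -8560.94
Solving the 2×2 system: x ≈ -10.3, y ≈ 49.8 km.

-10.3 km east, 49.8 km north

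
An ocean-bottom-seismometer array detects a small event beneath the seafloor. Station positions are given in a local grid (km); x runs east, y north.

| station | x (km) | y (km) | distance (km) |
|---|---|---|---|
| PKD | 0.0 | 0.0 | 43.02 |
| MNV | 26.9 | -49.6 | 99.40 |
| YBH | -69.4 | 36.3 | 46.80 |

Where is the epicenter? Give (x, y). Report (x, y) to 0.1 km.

-22.6 km east, 36.6 km north

Circle about each station: x² + y² = 43.02²; (x − 26.9)² + (y + 49.6)² = 99.40²; (x + 69.4)² + (y − 36.3)² = 46.80².
Subtracting the PKD equation from the MNV and YBH equations removes the quadratic terms:
53.8 x − 99.2 y = -4845.87
-138.8 x + 72.6 y = 5794.53
Solving the 2×2 system: x ≈ -22.6, y ≈ 36.6 km.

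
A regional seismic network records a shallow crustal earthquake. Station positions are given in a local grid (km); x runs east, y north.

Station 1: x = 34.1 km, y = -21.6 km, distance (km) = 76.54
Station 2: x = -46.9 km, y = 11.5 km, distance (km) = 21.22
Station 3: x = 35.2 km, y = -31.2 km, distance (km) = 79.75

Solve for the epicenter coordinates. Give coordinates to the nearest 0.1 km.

(-41.4, -9.0)

Circle about each station: (x − 34.1)² + (y + 21.6)² = 76.54²; (x + 46.9)² + (y − 11.5)² = 21.22²; (x − 35.2)² + (y + 31.2)² = 79.75².
Subtracting pairs of circle equations eliminates x²+y² and gives linear equations (the radical axes):
-162.0 x + 66.2 y = 6110.57
2.2 x − 19.2 y = 81.42
Solving the 2×2 system: x ≈ -41.4, y ≈ -9.0 km.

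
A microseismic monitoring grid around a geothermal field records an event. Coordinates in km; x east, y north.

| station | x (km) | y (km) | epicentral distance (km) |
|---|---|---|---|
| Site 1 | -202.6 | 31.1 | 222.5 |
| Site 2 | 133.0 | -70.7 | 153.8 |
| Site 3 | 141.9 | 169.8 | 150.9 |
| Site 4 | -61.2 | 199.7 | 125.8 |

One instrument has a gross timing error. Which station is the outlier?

Solve using three stations at a time. Using Site 1, Site 3, Site 4 (subtract circle equations pairwise → linear system) gives (x, y) ≈ (10.2, 96.1).
Distances from that point to each station vs reported:
  Site 1: calculated 222.5 vs reported 222.5 → residual 0.0 km
  Site 2: calculated 207.1 vs reported 153.8 → residual 53.3 km
  Site 3: calculated 150.9 vs reported 150.9 → residual 0.0 km
  Site 4: calculated 125.8 vs reported 125.8 → residual 0.0 km
Site 1, Site 3, Site 4 are mutually consistent (residuals ≈ 0); Site 2 is off by 53.3 km.

Site 2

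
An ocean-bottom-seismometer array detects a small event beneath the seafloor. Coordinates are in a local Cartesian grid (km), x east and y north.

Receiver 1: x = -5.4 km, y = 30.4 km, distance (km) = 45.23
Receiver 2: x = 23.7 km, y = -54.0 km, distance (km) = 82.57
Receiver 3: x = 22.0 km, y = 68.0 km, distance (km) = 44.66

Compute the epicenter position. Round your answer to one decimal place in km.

39.7 km east, 27.0 km north

Circle about each station: (x + 5.4)² + (y − 30.4)² = 45.23²; (x − 23.7)² + (y + 54.0)² = 82.57²; (x − 22.0)² + (y − 68.0)² = 44.66².
Subtracting the Receiver 1 equation from the Receiver 2 and Receiver 3 equations removes the quadratic terms:
58.2 x − 168.8 y = -2247.68
54.8 x + 75.2 y = 4205.92
Solving the 2×2 system: x ≈ 39.7, y ≈ 27.0 km.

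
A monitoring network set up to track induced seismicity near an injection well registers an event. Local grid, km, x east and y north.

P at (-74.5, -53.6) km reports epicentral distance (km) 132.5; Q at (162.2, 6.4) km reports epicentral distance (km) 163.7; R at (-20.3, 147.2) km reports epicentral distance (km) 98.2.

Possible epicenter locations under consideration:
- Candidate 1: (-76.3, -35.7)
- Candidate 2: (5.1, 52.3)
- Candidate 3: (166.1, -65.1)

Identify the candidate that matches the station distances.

For each candidate, compare |candidate − station| to the reported distance:
Candidate 1: residuals P 114.5, Q 78.5, R 93.1 → max 114.5 km
Candidate 2: residuals P 0.0, Q 0.0, R 0.0 → max 0.0 km
Candidate 3: residuals P 108.4, Q 92.1, R 184.3 → max 184.3 km
Only Candidate 2 has all residuals ≈ 0.

Candidate 2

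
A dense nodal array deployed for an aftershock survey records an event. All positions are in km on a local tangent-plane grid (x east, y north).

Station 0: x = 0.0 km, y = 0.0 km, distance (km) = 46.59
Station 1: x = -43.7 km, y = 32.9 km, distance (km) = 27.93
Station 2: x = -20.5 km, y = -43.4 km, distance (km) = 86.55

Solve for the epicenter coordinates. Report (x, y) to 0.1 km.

Circle about each station: x² + y² = 46.59²; (x + 43.7)² + (y − 32.9)² = 27.93²; (x + 20.5)² + (y + 43.4)² = 86.55².
Subtracting the Station 0 equation from the Station 1 and Station 2 equations removes the quadratic terms:
-87.4 x + 65.8 y = 4382.64
-41.0 x − 86.8 y = -3016.46
Solving the 2×2 system: x ≈ -17.7, y ≈ 43.1 km.

-17.7 km east, 43.1 km north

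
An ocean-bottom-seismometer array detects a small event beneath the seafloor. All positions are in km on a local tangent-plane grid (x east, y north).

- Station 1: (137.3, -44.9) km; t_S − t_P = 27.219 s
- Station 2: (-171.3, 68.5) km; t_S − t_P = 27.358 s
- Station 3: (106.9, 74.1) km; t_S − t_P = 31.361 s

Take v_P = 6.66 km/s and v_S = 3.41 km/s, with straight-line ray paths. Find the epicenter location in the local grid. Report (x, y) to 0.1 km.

Distance from S−P lag: d = Δt · v_P v_S / (v_P − v_S) = Δt · (6.66·3.41)/(6.66−3.41) ≈ 6.9879·Δt.
So d_Station 1 = 190.20, d_Station 2 = 191.17, d_Station 3 = 219.15 km.
Circle about each station: (x − 137.3)² + (y + 44.9)² = 190.20²; (x + 171.3)² + (y − 68.5)² = 191.17²; (x − 106.9)² + (y − 74.1)² = 219.15².
Subtracting pairs of circle equations eliminates x²+y² and gives linear equations (the radical axes):
-617.2 x + 226.8 y = 12798.71
-60.8 x + 238.0 y = -15799.56
Solving the 2×2 system: x ≈ -49.8, y ≈ -79.1 km.

-49.8 km east, -79.1 km north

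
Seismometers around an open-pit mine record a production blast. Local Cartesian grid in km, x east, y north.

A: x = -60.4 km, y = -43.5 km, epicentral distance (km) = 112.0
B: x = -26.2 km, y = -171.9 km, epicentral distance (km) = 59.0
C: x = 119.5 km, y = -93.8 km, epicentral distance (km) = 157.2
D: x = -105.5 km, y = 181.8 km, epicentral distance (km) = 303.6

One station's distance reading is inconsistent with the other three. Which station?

A

Solve using three stations at a time. Using B, C, D (subtract circle equations pairwise → linear system) gives (x, y) ≈ (-36.4, -113.8).
Distances from that point to each station vs reported:
  A: calculated 74.3 vs reported 112.0 → residual 37.7 km
  B: calculated 59.0 vs reported 59.0 → residual 0.0 km
  C: calculated 157.2 vs reported 157.2 → residual 0.0 km
  D: calculated 303.6 vs reported 303.6 → residual 0.0 km
B, C, D are mutually consistent (residuals ≈ 0); A is off by 37.7 km.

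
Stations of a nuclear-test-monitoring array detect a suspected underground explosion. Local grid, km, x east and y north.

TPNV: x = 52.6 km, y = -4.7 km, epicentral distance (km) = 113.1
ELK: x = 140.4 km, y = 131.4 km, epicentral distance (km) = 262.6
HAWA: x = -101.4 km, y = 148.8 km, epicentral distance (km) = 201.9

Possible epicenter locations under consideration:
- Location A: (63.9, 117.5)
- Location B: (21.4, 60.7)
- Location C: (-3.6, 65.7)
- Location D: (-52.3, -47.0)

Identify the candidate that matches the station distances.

Location D

For each candidate, compare |candidate − station| to the reported distance:
Location A: residuals TPNV 9.6, ELK 184.8, HAWA 33.7 → max 184.8 km
Location B: residuals TPNV 40.6, ELK 124.2, HAWA 50.8 → max 124.2 km
Location C: residuals TPNV 23.0, ELK 104.3, HAWA 73.6 → max 104.3 km
Location D: residuals TPNV 0.0, ELK 0.0, HAWA 0.0 → max 0.0 km
Only Location D has all residuals ≈ 0.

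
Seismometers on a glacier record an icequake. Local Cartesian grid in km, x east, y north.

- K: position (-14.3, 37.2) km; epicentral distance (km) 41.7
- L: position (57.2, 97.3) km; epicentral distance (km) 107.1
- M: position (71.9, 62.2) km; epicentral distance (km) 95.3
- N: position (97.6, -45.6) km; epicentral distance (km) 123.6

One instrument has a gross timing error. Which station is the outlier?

Solve using three stations at a time. Using L, M, N (subtract circle equations pairwise → linear system) gives (x, y) ≈ (-10.3, 14.4).
Distances from that point to each station vs reported:
  K: calculated 23.2 vs reported 41.7 → residual 18.5 km
  L: calculated 107.0 vs reported 107.1 → residual 0.1 km
  M: calculated 95.1 vs reported 95.3 → residual 0.2 km
  N: calculated 123.5 vs reported 123.6 → residual 0.1 km
L, M, N are mutually consistent (residuals ≈ 0); K is off by 18.5 km.

K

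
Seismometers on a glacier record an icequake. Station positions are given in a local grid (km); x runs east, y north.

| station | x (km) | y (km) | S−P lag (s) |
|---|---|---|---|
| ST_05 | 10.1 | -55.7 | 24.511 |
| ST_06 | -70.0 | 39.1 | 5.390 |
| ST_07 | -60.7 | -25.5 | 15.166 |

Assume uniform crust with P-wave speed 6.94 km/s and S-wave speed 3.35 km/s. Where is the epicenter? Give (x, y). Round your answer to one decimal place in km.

Distance from S−P lag: d = Δt · v_P v_S / (v_P − v_S) = Δt · (6.94·3.35)/(6.94−3.35) ≈ 6.4760·Δt.
So d_ST_05 = 158.73, d_ST_06 = 34.91, d_ST_07 = 98.22 km.
Circle about each station: (x − 10.1)² + (y + 55.7)² = 158.73²; (x + 70.0)² + (y − 39.1)² = 34.91²; (x + 60.7)² + (y + 25.5)² = 98.22².
Subtracting pairs of circle equations eliminates x²+y² and gives linear equations (the radical axes):
-160.2 x + 189.6 y = 27200.81
-141.6 x + 60.4 y = 16678.28
Solving the 2×2 system: x ≈ -88.5, y ≈ 68.7 km.
Check against ST_05 (with the unrounded x, y): √((x − 10.1)²+(y + 55.7)²) = 158.73 ≈ 158.73 km. ✓

x ≈ -88.5 km, y ≈ 68.7 km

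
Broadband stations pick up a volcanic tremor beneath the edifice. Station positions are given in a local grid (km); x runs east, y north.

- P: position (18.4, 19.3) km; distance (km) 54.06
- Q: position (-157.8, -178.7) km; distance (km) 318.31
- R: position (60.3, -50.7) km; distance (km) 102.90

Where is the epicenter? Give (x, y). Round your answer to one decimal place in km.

Circle about each station: (x − 18.4)² + (y − 19.3)² = 54.06²; (x + 157.8)² + (y + 178.7)² = 318.31²; (x − 60.3)² + (y + 50.7)² = 102.90².
Subtracting pairs of circle equations eliminates x²+y² and gives linear equations (the radical axes):
-352.4 x − 396.0 y = -42275.29
83.8 x − 140.0 y = -2170.40
Solving the 2×2 system: x ≈ 61.3, y ≈ 52.2 km.

x ≈ 61.3 km, y ≈ 52.2 km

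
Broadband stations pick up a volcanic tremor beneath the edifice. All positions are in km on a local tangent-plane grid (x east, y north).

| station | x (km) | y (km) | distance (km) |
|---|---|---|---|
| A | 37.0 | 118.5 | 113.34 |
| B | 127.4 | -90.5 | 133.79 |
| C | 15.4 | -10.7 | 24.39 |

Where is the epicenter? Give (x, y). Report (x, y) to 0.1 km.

Circle about each station: (x − 37.0)² + (y − 118.5)² = 113.34²; (x − 127.4)² + (y + 90.5)² = 133.79²; (x − 15.4)² + (y + 10.7)² = 24.39².
Subtracting the A equation from the B and C equations removes the quadratic terms:
180.8 x − 418.0 y = 3955.95
-43.2 x − 258.4 y = -2808.52
Solving the 2×2 system: x ≈ 33.9, y ≈ 5.2 km.
Check against A (with the unrounded x, y): √((x − 37.0)²+(y − 118.5)²) = 113.34 ≈ 113.34 km. ✓

33.9 km east, 5.2 km north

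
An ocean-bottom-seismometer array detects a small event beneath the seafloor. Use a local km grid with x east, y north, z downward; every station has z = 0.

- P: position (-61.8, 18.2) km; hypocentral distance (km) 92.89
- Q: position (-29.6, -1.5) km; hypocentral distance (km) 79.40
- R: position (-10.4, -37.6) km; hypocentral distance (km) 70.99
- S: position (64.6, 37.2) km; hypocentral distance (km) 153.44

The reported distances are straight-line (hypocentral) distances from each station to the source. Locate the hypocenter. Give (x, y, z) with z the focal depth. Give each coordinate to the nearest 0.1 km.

x ≈ -45.8 km, y ≈ -50.8 km, depth ≈ 60.1 km

Each station gives a sphere (x−x_i)² + (y−y_i)² + z² = d_i² (stations at z=0).
Subtracting the P sphere from Q and R: z² cancels, leaving linear equations in x and y:
64.4 x − 39.4 y = -947.88
102.8 x − 111.6 y = 960.41
Solving: x ≈ -45.788, y ≈ -50.783 km (keep extra digits for the depth step; rounded: -45.8, -50.8).
Then from the P sphere: z² = 92.89² − (x + 61.8)² − (y − 18.2)² with x = -45.788, y = -50.783, so z ≈ 60.113 ≈ 60.1 km.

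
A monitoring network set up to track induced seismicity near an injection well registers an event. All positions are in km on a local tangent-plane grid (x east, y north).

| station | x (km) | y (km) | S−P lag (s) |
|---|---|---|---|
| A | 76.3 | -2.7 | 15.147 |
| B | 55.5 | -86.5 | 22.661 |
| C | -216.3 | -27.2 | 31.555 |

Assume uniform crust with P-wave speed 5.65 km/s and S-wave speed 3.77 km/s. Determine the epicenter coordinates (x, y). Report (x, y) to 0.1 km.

(82.7, 168.8)

Distance from S−P lag: d = Δt · v_P v_S / (v_P − v_S) = Δt · (5.65·3.77)/(5.65−3.77) ≈ 11.3301·Δt.
So d_A = 171.62, d_B = 256.75, d_C = 357.52 km.
Circle about each station: (x − 76.3)² + (y + 2.7)² = 171.62²; (x − 55.5)² + (y + 86.5)² = 256.75²; (x + 216.3)² + (y + 27.2)² = 357.52².
Subtracting the A equation from the B and C equations removes the quadratic terms:
-41.6 x − 167.6 y = -31733.62
-585.2 x − 49.0 y = -56670.58
Solving the 2×2 system: x ≈ 82.7, y ≈ 168.8 km.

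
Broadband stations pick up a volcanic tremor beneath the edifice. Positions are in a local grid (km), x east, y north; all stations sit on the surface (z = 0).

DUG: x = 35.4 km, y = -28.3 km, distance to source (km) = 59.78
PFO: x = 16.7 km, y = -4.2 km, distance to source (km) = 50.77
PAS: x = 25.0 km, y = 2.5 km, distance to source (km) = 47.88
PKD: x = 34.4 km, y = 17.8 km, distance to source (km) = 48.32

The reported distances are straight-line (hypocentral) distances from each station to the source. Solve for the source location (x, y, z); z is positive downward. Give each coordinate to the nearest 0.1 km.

Each station gives a sphere (x−x_i)² + (y−y_i)² + z² = d_i² (stations at z=0).
Subtracting the DUG sphere from PFO and PAS: z² cancels, leaving linear equations in x and y:
-37.4 x + 48.2 y = -761.46
-20.8 x + 61.6 y = -141.65
Solving: x ≈ 30.800, y ≈ 8.100 km (keep extra digits for the depth step; rounded: 30.8, 8.1).
Then from the DUG sphere: z² = 59.78² − (x − 35.4)² − (y + 28.3)² with x = 30.800, y = 8.100, so z ≈ 47.197 ≈ 47.2 km.
Check against PKD (with the unrounded solution): distance 48.32 ≈ 48.32 km. ✓

x ≈ 30.8 km, y ≈ 8.1 km, depth ≈ 47.2 km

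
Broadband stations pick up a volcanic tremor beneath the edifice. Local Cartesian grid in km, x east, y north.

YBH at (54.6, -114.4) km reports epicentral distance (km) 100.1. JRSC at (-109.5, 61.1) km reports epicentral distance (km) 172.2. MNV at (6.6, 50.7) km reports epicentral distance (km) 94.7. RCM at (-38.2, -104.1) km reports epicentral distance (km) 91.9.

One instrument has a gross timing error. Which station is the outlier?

YBH

Solve using three stations at a time. Using JRSC, MNV, RCM (subtract circle equations pairwise → linear system) gives (x, y) ≈ (28.9, -41.3).
Distances from that point to each station vs reported:
  YBH: calculated 77.5 vs reported 100.1 → residual 22.6 km
  JRSC: calculated 172.2 vs reported 172.2 → residual 0.0 km
  MNV: calculated 94.7 vs reported 94.7 → residual 0.0 km
  RCM: calculated 91.9 vs reported 91.9 → residual 0.0 km
JRSC, MNV, RCM are mutually consistent (residuals ≈ 0); YBH is off by 22.6 km.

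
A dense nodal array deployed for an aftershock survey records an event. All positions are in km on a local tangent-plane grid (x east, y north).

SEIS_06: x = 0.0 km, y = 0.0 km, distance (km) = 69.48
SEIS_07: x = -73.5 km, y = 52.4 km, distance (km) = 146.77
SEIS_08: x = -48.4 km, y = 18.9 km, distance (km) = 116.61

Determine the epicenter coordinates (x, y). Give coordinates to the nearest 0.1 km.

(68.1, 13.8)

Circle about each station: x² + y² = 69.48²; (x + 73.5)² + (y − 52.4)² = 146.77²; (x + 48.4)² + (y − 18.9)² = 116.61².
Subtracting pairs of circle equations eliminates x²+y² and gives linear equations (the radical axes):
-147.0 x + 104.8 y = -8565.95
-96.8 x + 37.8 y = -6070.65
Solving the 2×2 system: x ≈ 68.1, y ≈ 13.8 km.
Check against SEIS_06 (with the unrounded x, y): √(x²+y²) = 69.47 ≈ 69.48 km. ✓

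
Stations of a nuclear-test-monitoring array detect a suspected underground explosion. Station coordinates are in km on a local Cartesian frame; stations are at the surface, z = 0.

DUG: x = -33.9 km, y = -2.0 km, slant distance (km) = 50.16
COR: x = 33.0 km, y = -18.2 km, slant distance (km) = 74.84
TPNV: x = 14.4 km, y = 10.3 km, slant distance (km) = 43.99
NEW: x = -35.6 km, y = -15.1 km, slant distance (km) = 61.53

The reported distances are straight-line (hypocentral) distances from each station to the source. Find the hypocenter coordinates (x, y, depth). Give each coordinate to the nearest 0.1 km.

Each station gives a sphere (x−x_i)² + (y−y_i)² + z² = d_i² (stations at z=0).
Subtracting the DUG sphere from COR and TPNV: z² cancels, leaving linear equations in x and y:
133.8 x − 32.4 y = -2817.97
96.6 x + 24.6 y = -258.85
Solving: x ≈ -12.102, y ≈ 36.999 km (keep extra digits for the depth step; rounded: -12.1, 37.0).
Then from the DUG sphere: z² = 50.16² − (x + 33.9)² − (y + 2.0)² with x = -12.102, y = 36.999, so z ≈ 22.802 ≈ 22.8 km.

x ≈ -12.1 km, y ≈ 37.0 km, depth ≈ 22.8 km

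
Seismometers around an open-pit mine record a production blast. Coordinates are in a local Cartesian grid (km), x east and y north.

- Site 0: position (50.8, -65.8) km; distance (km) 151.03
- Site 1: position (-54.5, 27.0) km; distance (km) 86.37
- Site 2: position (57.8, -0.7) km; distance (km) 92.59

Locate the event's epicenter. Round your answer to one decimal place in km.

x ≈ 13.3 km, y ≈ 80.5 km

Circle about each station: (x − 50.8)² + (y + 65.8)² = 151.03²; (x + 54.5)² + (y − 27.0)² = 86.37²; (x − 57.8)² + (y + 0.7)² = 92.59².
Subtracting the Site 0 equation from the Site 1 and Site 2 equations removes the quadratic terms:
-210.6 x + 185.6 y = 12139.25
14.0 x + 130.2 y = 10668.20
Solving the 2×2 system: x ≈ 13.3, y ≈ 80.5 km.
Check against Site 0 (with the unrounded x, y): √((x − 50.8)²+(y + 65.8)²) = 151.03 ≈ 151.03 km. ✓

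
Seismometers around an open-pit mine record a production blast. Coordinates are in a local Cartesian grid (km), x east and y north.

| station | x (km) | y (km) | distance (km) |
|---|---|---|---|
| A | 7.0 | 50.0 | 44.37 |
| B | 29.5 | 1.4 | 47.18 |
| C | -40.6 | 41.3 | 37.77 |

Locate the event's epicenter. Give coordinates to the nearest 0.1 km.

Circle about each station: (x − 7.0)² + (y − 50.0)² = 44.37²; (x − 29.5)² + (y − 1.4)² = 47.18²; (x + 40.6)² + (y − 41.3)² = 37.77².
Subtracting the A equation from the B and C equations removes the quadratic terms:
45.0 x − 97.2 y = -1934.05
-95.2 x − 17.4 y = 1347.17
Solving the 2×2 system: x ≈ -16.4, y ≈ 12.3 km.

(-16.4, 12.3)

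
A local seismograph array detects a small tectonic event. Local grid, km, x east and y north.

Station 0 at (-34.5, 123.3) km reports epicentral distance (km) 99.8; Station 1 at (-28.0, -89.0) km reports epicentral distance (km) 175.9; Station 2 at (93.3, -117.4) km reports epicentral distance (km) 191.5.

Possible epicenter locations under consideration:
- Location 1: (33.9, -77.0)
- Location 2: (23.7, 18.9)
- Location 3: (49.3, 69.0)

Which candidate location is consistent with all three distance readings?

Location 3

For each candidate, compare |candidate − station| to the reported distance:
Location 1: residuals Station 0 111.9, Station 1 112.8, Station 2 119.7 → max 119.7 km
Location 2: residuals Station 0 19.7, Station 1 56.3, Station 2 38.5 → max 56.3 km
Location 3: residuals Station 0 0.1, Station 1 0.0, Station 2 0.0 → max 0.1 km
Only Location 3 has all residuals ≈ 0.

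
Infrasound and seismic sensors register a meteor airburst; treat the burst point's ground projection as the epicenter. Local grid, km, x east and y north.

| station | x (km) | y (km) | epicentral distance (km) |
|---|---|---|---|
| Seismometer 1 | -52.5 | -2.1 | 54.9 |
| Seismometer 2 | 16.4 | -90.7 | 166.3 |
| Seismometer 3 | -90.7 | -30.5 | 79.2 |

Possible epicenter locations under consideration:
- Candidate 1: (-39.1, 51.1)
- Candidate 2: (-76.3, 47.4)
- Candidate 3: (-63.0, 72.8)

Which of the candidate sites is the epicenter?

Candidate 2

For each candidate, compare |candidate − station| to the reported distance:
Candidate 1: residuals Seismometer 1 0.0, Seismometer 2 14.0, Seismometer 3 17.3 → max 17.3 km
Candidate 2: residuals Seismometer 1 0.0, Seismometer 2 0.0, Seismometer 3 0.0 → max 0.0 km
Candidate 3: residuals Seismometer 1 20.7, Seismometer 2 15.5, Seismometer 3 27.7 → max 27.7 km
Only Candidate 2 has all residuals ≈ 0.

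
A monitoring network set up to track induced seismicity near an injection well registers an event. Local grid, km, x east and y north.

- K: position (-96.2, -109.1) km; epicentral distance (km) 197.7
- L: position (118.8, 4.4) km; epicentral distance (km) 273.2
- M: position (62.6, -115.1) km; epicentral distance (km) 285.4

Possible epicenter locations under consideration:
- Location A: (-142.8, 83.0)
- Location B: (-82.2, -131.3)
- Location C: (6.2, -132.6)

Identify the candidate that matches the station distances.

Location A

For each candidate, compare |candidate − station| to the reported distance:
Location A: residuals K 0.0, L 0.0, M 0.0 → max 0.0 km
Location B: residuals K 171.5, L 30.7, M 139.7 → max 171.5 km
Location C: residuals K 92.6, L 95.9, M 226.3 → max 226.3 km
Only Location A has all residuals ≈ 0.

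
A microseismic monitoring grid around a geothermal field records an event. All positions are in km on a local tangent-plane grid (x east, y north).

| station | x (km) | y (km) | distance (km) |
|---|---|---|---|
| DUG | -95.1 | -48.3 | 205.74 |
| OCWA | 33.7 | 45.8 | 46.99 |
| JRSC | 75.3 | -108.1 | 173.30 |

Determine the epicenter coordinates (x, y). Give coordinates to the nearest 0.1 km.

Circle about each station: (x + 95.1)² + (y + 48.3)² = 205.74²; (x − 33.7)² + (y − 45.8)² = 46.99²; (x − 75.3)² + (y + 108.1)² = 173.30².
Subtracting pairs of circle equations eliminates x²+y² and gives linear equations (the radical axes):
257.6 x + 188.2 y = 31977.32
340.8 x − 119.6 y = 18274.86
Solving the 2×2 system: x ≈ 76.5, y ≈ 65.2 km.

(76.5, 65.2)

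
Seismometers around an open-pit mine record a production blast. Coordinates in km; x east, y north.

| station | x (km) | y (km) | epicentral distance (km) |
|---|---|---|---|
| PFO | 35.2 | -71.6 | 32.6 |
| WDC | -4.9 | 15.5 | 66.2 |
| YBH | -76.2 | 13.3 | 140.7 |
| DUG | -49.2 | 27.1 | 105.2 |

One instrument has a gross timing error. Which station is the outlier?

Solve using three stations at a time. Using PFO, WDC, DUG (subtract circle equations pairwise → linear system) gives (x, y) ≈ (32.6, -39.1).
Distances from that point to each station vs reported:
  PFO: calculated 32.6 vs reported 32.6 → residual 0.0 km
  WDC: calculated 66.2 vs reported 66.2 → residual 0.0 km
  YBH: calculated 120.7 vs reported 140.7 → residual 20.0 km
  DUG: calculated 105.2 vs reported 105.2 → residual 0.0 km
PFO, WDC, DUG are mutually consistent (residuals ≈ 0); YBH is off by 20.0 km.

YBH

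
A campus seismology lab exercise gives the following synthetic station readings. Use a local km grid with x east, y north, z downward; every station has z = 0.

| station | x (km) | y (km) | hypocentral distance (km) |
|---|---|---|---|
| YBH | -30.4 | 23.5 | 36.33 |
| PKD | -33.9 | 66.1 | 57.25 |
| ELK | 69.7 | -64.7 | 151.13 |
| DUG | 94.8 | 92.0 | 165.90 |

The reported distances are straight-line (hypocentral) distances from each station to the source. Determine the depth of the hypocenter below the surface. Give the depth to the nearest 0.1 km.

z ≈ 29.1 km

Each station gives a sphere (x−x_i)² + (y−y_i)² + z² = d_i² (stations at z=0).
Subtracting the YBH sphere from PKD and ELK: z² cancels, leaving linear equations in x and y:
-7.0 x + 85.2 y = 2084.32
200.2 x − 176.4 y = -13952.64
Solving: x ≈ -51.895, y ≈ 20.200 km (keep extra digits for the depth step; rounded: -51.9, 20.2).
Then from the YBH sphere: z² = 36.33² − (x + 30.4)² − (y − 23.5)² with x = -51.895, y = 20.200, so z ≈ 29.102 ≈ 29.1 km.
Check against DUG (with the unrounded solution): distance 165.90 ≈ 165.90 km. ✓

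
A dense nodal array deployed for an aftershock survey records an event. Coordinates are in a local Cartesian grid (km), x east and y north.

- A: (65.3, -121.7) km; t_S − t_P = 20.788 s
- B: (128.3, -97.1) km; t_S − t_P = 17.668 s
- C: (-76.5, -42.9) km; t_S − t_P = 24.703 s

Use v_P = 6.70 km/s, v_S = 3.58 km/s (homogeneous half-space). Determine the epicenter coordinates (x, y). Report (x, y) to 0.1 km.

96.7 km east, 35.0 km north

Distance from S−P lag: d = Δt · v_P v_S / (v_P − v_S) = Δt · (6.70·3.58)/(6.70−3.58) ≈ 7.6878·Δt.
So d_A = 159.81, d_B = 135.83, d_C = 189.91 km.
Circle about each station: (x − 65.3)² + (y + 121.7)² = 159.81²; (x − 128.3)² + (y + 97.1)² = 135.83²; (x + 76.5)² + (y + 42.9)² = 189.91².
Subtracting the A equation from the B and C equations removes the quadratic terms:
126.0 x + 49.2 y = 13903.77
-283.6 x + 157.6 y = -21908.89
Solving the 2×2 system: x ≈ 96.7, y ≈ 35.0 km.
Check against A (with the unrounded x, y): √((x − 65.3)²+(y + 121.7)²) = 159.79 ≈ 159.81 km. ✓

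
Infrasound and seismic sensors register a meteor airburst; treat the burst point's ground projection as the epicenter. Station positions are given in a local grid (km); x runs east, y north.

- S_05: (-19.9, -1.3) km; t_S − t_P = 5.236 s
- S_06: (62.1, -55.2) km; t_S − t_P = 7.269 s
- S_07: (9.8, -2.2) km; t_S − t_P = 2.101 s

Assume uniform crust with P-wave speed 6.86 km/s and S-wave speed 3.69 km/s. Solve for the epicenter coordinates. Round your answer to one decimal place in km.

Distance from S−P lag: d = Δt · v_P v_S / (v_P − v_S) = Δt · (6.86·3.69)/(6.86−3.69) ≈ 7.9853·Δt.
So d_S_05 = 41.81, d_S_06 = 58.05, d_S_07 = 16.78 km.
Circle about each station: (x + 19.9)² + (y + 1.3)² = 41.81²; (x − 62.1)² + (y + 55.2)² = 58.05²; (x − 9.8)² + (y + 2.2)² = 16.78².
Subtracting the S_05 equation from the S_06 and S_07 equations removes the quadratic terms:
164.0 x − 107.8 y = 4884.02
59.4 x − 1.8 y = 1169.69
Solving the 2×2 system: x ≈ 19.2, y ≈ -16.1 km.
Check against S_05 (with the unrounded x, y): √((x + 19.9)²+(y + 1.3)²) = 41.81 ≈ 41.81 km. ✓

(19.2, -16.1)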